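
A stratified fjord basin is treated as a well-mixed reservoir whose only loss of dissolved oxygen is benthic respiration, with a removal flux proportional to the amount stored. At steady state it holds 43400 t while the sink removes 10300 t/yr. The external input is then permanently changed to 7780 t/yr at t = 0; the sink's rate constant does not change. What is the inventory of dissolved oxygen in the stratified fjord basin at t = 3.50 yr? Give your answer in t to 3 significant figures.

τ = M₀/F₀ = 43400/10300 = 4.214 yr; rate constant k = 1/τ.
New steady state M_∞ = F₁/k = F₁·τ = 7780 × 4.214 = 32782 t.
M(t) = M_∞ + (M₀ − M_∞)·e^(−t/τ); t/τ = 3.50/4.214 = 0.8306, so e^(−t/τ) = 0.4358.
M(t) = 32782 + 10620 × 0.4358 = 37409 t.

37400 t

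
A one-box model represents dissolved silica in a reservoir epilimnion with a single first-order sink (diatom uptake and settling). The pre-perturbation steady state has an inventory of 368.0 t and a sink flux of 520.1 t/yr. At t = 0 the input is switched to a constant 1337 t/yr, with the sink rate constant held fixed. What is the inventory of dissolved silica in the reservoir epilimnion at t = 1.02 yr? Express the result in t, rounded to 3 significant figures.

τ = M₀/F₀ = 368.0/520.1 = 0.7076 yr; rate constant k = 1/τ.
New steady state M_∞ = F₁/k = F₁·τ = 1337 × 0.7076 = 946.00 t.
M(t) = M_∞ + (M₀ − M_∞)·e^(−t/τ); t/τ = 1.02/0.7076 = 1.442, so e^(−t/τ) = 0.2366.
M(t) = 946.00 − 578.0 × 0.2366 = 809.27 t.

809 t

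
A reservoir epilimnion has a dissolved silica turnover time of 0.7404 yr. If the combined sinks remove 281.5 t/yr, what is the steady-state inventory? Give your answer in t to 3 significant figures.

208 t

τ = M/F ⇒ M = τ × F = 0.7404 × 281.5 = 208.4 t.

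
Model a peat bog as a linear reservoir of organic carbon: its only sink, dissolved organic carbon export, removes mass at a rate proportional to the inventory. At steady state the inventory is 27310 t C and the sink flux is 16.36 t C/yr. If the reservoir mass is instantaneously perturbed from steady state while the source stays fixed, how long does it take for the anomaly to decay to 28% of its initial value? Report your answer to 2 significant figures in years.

2100 yr

For a linear reservoir the anomaly decays as exp(−t/τ) with τ = M/F = 27310/16.36 = 1669 yr.
exp(−t/τ) = 0.28 ⇒ t = −τ ln(0.28) = 1669 × 1.273 = 2125 yr.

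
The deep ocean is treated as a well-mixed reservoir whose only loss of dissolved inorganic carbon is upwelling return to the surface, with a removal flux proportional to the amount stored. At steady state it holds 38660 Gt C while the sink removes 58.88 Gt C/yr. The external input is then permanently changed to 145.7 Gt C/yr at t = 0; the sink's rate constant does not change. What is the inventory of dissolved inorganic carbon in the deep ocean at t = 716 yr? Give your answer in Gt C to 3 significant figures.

76500 Gt C

The sink rate constant is k = F₀/M₀ = 58.88/38660 = 0.001523 yr⁻¹.
Solving dM/dt = F₁ − kM with M(0) = M₀ gives M(t) = F₁/k + (M₀ − F₁/k)·e^(−kt).
F₁/k = 145.7/0.001523 = 95665 Gt C; kt = 0.001523 × 716 = 1.090, e^(−kt) = 0.3361.
M(716) = 95665 + (38660 − 95665) × 0.3361 = 95665 − 19160 = 76508 Gt C.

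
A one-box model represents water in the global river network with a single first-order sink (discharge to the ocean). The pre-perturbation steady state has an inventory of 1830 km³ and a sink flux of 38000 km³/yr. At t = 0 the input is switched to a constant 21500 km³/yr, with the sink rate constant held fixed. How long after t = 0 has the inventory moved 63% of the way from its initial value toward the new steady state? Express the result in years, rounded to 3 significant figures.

0.0479 yr

τ = M₀/F₀ = 1830/38000 = 0.04816 yr.
The remaining gap fraction is e^(−t/τ); 63% covered ⇒ e^(−t/τ) = 0.370.
t = −τ ln(0.370) = 0.04816 × 0.9943 = 0.04788 yr.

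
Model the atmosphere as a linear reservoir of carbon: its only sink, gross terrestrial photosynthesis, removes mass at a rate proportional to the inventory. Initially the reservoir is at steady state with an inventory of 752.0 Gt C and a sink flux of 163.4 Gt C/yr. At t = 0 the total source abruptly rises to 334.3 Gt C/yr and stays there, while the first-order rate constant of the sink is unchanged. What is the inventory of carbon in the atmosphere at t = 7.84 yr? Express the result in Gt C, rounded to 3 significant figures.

1400 Gt C

Residence time τ = M₀/F₀ = 4.602 yr. The eventual steady state is M_∞ = M₀·(F₁/F₀) = 752.0 × 334.3/163.4 = 1538.5 Gt C.
The anomaly ΔM(t) = M(t) − M_∞ decays as ΔM₀·e^(−t/τ) with ΔM₀ = 752.0 − 1538.5 = −786.5 Gt C.
At t = 7.84 yr, e^(−t/τ) = e^(−1.704) = 0.1820, so ΔM = −143.2 Gt C and M = 1538.5 − 143.2 = 1395.3 Gt C.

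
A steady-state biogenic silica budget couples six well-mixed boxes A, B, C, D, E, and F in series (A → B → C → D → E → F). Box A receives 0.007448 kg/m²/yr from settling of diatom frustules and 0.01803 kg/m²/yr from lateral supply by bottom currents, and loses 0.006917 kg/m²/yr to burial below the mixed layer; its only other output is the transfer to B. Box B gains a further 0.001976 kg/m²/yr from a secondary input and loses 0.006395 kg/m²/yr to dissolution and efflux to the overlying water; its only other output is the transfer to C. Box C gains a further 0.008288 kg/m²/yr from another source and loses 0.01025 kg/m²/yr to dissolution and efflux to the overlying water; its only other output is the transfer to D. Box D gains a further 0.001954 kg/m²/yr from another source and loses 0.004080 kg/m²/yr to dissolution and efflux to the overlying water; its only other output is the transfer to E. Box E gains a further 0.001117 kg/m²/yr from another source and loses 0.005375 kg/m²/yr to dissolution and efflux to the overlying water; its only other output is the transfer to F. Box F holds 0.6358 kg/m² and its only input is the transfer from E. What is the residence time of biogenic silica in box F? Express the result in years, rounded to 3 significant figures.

110 yr

Box A: F(A→B) = (0.007448 + 0.01803) − 0.006917 = 0.018561 kg/m²/yr.
Box B: F(B→C) = (0.018561 + 0.001976) − 0.006395 = 0.014142 kg/m²/yr.
Box C: F(C→D) = (0.014142 + 0.008288) − 0.01025 = 0.012180 kg/m²/yr.
Box D: F(D→E) = (0.012180 + 0.001954) − 0.004080 = 0.010054 kg/m²/yr.
Box E: F(E→F) = (0.010054 + 0.001117) − 0.005375 = 0.0057960 kg/m²/yr.
Box F throughput = its input = 0.0057960 kg/m²/yr; τ = 0.6358 / 0.0057960 = 109.7 yr.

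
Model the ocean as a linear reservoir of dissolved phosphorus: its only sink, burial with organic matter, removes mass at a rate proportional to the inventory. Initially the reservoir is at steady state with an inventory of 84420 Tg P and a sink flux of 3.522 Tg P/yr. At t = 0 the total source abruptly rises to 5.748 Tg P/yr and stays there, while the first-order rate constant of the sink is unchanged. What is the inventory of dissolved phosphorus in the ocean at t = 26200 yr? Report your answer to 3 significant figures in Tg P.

Residence time τ = M₀/F₀ = 23970 yr. The eventual steady state is M_∞ = M₀·(F₁/F₀) = 84420 × 5.748/3.522 = 137780 Tg P.
The anomaly ΔM(t) = M(t) − M_∞ decays as ΔM₀·e^(−t/τ) with ΔM₀ = 84420 − 137780 = −53360 Tg P.
At t = 26200 yr, e^(−t/τ) = e^(−1.093) = 0.3352, so ΔM = −17880 Tg P and M = 137780 − 17880 = 119890 Tg P.

120000 Tg P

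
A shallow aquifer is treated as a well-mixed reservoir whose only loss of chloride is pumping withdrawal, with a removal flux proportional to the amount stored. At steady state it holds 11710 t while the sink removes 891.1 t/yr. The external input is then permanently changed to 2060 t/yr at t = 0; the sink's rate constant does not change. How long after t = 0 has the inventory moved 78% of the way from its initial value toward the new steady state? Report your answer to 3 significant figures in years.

19.9 yr

τ = M₀/F₀ = 11710/891.1 = 13.14 yr.
The remaining gap fraction is e^(−t/τ); 78% covered ⇒ e^(−t/τ) = 0.220.
t = −τ ln(0.220) = 13.14 × 1.514 = 19.90 yr.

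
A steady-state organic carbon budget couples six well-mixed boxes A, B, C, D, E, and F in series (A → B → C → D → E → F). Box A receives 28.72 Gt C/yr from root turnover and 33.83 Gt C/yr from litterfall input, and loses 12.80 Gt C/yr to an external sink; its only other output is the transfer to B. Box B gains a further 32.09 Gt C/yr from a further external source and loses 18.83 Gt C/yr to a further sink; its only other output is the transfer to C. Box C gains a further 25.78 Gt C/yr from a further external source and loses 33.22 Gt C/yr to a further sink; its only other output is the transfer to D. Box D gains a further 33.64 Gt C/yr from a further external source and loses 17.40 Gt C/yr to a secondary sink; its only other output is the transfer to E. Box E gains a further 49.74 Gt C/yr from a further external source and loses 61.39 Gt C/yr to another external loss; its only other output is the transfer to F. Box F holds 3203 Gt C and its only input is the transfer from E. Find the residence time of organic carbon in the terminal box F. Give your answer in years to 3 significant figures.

Box A: F(A→B) = (28.72 + 33.83) − 12.80 = 49.750 Gt C/yr.
Box B: F(B→C) = (49.750 + 32.09) − 18.83 = 63.010 Gt C/yr.
Box C: F(C→D) = (63.010 + 25.78) − 33.22 = 55.570 Gt C/yr.
Box D: F(D→E) = (55.570 + 33.64) − 17.40 = 71.810 Gt C/yr.
Box E: F(E→F) = (71.810 + 49.74) − 61.39 = 60.160 Gt C/yr.
Box F throughput = its input = 60.160 Gt C/yr; τ = 3203 / 60.160 = 53.24 yr.

53.2 yr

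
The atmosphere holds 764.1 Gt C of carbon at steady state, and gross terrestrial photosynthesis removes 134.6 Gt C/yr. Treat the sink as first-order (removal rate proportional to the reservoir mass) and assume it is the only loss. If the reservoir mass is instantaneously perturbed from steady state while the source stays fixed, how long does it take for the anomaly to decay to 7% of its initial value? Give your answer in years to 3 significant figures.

For a linear reservoir the anomaly decays as exp(−t/τ) with τ = M/F = 764.1/134.6 = 5.677 yr.
exp(−t/τ) = 0.07 ⇒ t = −τ ln(0.07) = 5.677 × 2.659 = 15.10 yr.

15.1 yr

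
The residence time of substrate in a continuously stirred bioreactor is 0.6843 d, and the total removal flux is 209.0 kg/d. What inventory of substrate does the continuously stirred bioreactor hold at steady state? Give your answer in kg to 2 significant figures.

τ = M/F ⇒ M = τ × F = 0.6843 × 209.0 = 143.0 kg.

140 kg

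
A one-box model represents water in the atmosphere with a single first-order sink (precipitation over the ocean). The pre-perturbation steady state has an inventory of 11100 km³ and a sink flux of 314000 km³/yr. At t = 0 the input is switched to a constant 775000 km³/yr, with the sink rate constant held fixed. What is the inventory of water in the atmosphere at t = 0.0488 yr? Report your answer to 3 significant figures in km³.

23300 km³

τ = M₀/F₀ = 11100/314000 = 0.03535 yr; rate constant k = 1/τ.
New steady state M_∞ = F₁/k = F₁·τ = 775000 × 0.03535 = 27396 km³.
M(t) = M_∞ + (M₀ − M_∞)·e^(−t/τ); t/τ = 0.0488/0.03535 = 1.380, so e^(−t/τ) = 0.2515.
M(t) = 27396 − 16300 × 0.2515 = 23299 km³.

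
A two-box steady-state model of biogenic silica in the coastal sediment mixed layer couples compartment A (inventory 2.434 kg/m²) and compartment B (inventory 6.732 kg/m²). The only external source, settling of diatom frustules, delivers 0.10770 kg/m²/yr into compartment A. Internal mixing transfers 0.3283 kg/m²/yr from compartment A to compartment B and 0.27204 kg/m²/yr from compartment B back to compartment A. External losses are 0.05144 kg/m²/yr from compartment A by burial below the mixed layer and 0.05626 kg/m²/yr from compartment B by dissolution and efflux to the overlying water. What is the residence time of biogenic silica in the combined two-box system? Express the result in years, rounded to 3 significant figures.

85.1 yr

Treat the two boxes together as one reservoir: the mixing fluxes between them are internal recycling, so τ = ΣM / Σ(external losses).
M_total = 2.434 + 6.732 = 9.1660 kg/m².
ΣF_external_out = 0.05144 + 0.05626 = 0.10770 kg/m²/yr.
τ = M_total / ΣF_ext = 9.1660 / 0.10770 = 85.11 yr.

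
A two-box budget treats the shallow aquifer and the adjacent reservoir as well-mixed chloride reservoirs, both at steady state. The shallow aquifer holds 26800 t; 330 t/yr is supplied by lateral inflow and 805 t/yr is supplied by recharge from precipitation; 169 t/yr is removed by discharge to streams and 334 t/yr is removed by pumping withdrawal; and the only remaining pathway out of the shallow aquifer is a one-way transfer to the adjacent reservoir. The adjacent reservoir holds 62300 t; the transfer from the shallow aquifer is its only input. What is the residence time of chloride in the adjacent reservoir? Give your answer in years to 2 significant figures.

Balance the shallow aquifer: ΣF_in = 330 + 805 = 1135.0 t/yr.
Transfer to the adjacent reservoir = ΣF_in − (169 + 334) = 632.00 t/yr.
At steady state the output of the adjacent reservoir equals its input, 632.00 t/yr.
τ = M / F = 62300 / 632.00 = 98.58 yr.

99 yr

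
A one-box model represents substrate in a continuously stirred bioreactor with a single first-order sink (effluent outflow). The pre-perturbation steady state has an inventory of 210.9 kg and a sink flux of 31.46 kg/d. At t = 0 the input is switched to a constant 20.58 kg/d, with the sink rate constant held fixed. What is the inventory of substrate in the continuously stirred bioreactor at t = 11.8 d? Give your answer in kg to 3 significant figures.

151 kg

Residence time τ = M₀/F₀ = 6.704 d. The eventual steady state is M_∞ = M₀·(F₁/F₀) = 210.9 × 20.58/31.46 = 137.96 kg.
The anomaly ΔM(t) = M(t) − M_∞ decays as ΔM₀·e^(−t/τ) with ΔM₀ = 210.9 − 137.96 = 72.94 kg.
At t = 11.8 d, e^(−t/τ) = e^(−1.760) = 0.1720, so ΔM = 12.55 kg and M = 137.96 + 12.55 = 150.51 kg.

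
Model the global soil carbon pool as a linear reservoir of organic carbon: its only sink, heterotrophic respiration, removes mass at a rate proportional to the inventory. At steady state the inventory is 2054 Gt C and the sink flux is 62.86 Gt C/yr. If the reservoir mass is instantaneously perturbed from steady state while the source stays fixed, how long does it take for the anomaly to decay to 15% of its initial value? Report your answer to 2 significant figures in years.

62 yr

For a linear reservoir the anomaly decays as exp(−t/τ) with τ = M/F = 2054/62.86 = 32.68 yr.
exp(−t/τ) = 0.15 ⇒ t = −τ ln(0.15) = 32.68 × 1.897 = 61.99 yr.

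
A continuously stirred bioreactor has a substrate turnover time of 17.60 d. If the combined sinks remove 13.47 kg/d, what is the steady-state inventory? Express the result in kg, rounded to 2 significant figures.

240 kg

τ = M/F ⇒ M = τ × F = 17.60 × 13.47 = 237.1 kg.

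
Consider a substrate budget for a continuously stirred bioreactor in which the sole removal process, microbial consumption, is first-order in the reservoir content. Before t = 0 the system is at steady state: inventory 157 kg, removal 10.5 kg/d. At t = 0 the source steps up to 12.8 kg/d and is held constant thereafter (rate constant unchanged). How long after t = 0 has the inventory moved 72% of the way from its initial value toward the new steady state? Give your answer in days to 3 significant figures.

19.0 d

τ = M₀/F₀ = 157/10.5 = 14.95 d.
The remaining gap fraction is e^(−t/τ); 72% covered ⇒ e^(−t/τ) = 0.280.
t = −τ ln(0.280) = 14.95 × 1.273 = 19.03 d.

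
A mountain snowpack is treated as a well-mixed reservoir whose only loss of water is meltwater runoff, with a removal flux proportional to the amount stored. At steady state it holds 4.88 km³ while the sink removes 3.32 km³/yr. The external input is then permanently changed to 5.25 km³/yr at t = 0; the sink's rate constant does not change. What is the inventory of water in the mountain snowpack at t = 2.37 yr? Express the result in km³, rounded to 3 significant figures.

Residence time τ = M₀/F₀ = 1.470 yr. The eventual steady state is M_∞ = M₀·(F₁/F₀) = 4.88 × 5.25/3.32 = 7.7169 km³.
The anomaly ΔM(t) = M(t) − M_∞ decays as ΔM₀·e^(−t/τ) with ΔM₀ = 4.88 − 7.7169 = −2.837 km³.
At t = 2.37 yr, e^(−t/τ) = e^(−1.612) = 0.1994, so ΔM = −0.5657 km³ and M = 7.7169 − 0.5657 = 7.1512 km³.

7.15 km³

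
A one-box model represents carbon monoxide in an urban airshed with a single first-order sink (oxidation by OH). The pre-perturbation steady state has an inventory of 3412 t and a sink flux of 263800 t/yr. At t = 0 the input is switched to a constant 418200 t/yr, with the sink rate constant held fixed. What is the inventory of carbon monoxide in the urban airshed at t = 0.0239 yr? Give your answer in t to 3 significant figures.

Residence time τ = M₀/F₀ = 0.01293 yr. The eventual steady state is M_∞ = M₀·(F₁/F₀) = 3412 × 418200/263800 = 5409.0 t.
The anomaly ΔM(t) = M(t) − M_∞ decays as ΔM₀·e^(−t/τ) with ΔM₀ = 3412 − 5409.0 = −1997 t.
At t = 0.0239 yr, e^(−t/τ) = e^(−1.848) = 0.1576, so ΔM = −314.7 t and M = 5409.0 − 314.7 = 5094.3 t.

5090 t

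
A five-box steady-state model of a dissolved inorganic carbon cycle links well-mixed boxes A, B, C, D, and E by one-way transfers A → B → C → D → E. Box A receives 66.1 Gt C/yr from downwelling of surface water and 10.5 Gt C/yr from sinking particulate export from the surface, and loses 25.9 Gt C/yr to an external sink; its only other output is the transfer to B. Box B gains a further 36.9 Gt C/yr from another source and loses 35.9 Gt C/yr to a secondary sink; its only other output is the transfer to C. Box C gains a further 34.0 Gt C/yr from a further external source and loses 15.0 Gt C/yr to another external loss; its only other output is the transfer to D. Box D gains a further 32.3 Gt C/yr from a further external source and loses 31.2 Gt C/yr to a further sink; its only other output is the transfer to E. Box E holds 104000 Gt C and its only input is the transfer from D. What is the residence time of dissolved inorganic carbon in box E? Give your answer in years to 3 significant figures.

Box A: F(A→B) = (66.1 + 10.5) − 25.9 = 50.700 Gt C/yr.
Box B: F(B→C) = (50.700 + 36.9) − 35.9 = 51.700 Gt C/yr.
Box C: F(C→D) = (51.700 + 34.0) − 15.0 = 70.700 Gt C/yr.
Box D: F(D→E) = (70.700 + 32.3) − 31.2 = 71.800 Gt C/yr.
Box E throughput = its input = 71.800 Gt C/yr; τ = 104000 / 71.800 = 1448 yr.

1450 yr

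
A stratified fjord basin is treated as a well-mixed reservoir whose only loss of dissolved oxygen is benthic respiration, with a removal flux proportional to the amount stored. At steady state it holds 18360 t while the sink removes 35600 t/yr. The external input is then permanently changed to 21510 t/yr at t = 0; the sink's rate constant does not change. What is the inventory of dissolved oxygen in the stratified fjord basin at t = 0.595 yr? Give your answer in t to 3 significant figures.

13400 t

Residence time τ = M₀/F₀ = 0.5157 yr. The eventual steady state is M_∞ = M₀·(F₁/F₀) = 18360 × 21510/35600 = 11093 t.
The anomaly ΔM(t) = M(t) − M_∞ decays as ΔM₀·e^(−t/τ) with ΔM₀ = 18360 − 11093 = 7267 t.
At t = 0.595 yr, e^(−t/τ) = e^(−1.154) = 0.3155, so ΔM = 2292 t and M = 11093 + 2292 = 13386 t.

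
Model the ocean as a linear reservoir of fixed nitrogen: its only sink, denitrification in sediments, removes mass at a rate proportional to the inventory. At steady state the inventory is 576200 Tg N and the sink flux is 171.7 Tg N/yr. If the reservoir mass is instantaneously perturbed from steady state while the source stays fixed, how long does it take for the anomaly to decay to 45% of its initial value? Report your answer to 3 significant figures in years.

2680 yr

For a linear reservoir the anomaly decays as exp(−t/τ) with τ = M/F = 576200/171.7 = 3356 yr.
exp(−t/τ) = 0.45 ⇒ t = −τ ln(0.45) = 3356 × 0.7985 = 2680 yr.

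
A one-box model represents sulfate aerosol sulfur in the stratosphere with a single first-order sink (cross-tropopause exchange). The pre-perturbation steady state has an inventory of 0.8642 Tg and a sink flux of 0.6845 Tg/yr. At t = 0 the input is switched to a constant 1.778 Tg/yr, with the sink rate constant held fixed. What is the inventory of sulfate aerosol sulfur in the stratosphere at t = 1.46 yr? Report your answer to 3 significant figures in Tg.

Residence time τ = M₀/F₀ = 1.263 yr. The eventual steady state is M_∞ = M₀·(F₁/F₀) = 0.8642 × 1.778/0.6845 = 2.2448 Tg.
The anomaly ΔM(t) = M(t) − M_∞ decays as ΔM₀·e^(−t/τ) with ΔM₀ = 0.8642 − 2.2448 = −1.381 Tg.
At t = 1.46 yr, e^(−t/τ) = e^(−1.156) = 0.3146, so ΔM = −0.4343 Tg and M = 2.2448 − 0.4343 = 1.8104 Tg.

1.81 Tg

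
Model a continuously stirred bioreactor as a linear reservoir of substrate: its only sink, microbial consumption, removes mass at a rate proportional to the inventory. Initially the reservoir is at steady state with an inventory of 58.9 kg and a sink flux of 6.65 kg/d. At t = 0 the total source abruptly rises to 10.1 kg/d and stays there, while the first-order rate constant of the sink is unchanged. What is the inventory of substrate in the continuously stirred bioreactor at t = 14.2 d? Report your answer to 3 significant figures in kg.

The sink rate constant is k = F₀/M₀ = 6.65/58.9 = 0.1129 d⁻¹.
Solving dM/dt = F₁ − kM with M(0) = M₀ gives M(t) = F₁/k + (M₀ − F₁/k)·e^(−kt).
F₁/k = 10.1/0.1129 = 89.457 kg; kt = 0.1129 × 14.2 = 1.603, e^(−kt) = 0.2012.
M(14.2) = 89.457 + (58.9 − 89.457) × 0.2012 = 89.457 − 6.150 = 83.308 kg.

83.3 kg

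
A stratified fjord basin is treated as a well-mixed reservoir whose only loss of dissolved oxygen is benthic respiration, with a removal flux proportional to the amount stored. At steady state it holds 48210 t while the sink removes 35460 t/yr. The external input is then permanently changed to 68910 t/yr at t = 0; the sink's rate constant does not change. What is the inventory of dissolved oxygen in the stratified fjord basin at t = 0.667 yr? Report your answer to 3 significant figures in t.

τ = M₀/F₀ = 48210/35460 = 1.360 yr; rate constant k = 1/τ.
New steady state M_∞ = F₁/k = F₁·τ = 68910 × 1.360 = 93687 t.
M(t) = M_∞ + (M₀ − M_∞)·e^(−t/τ); t/τ = 0.667/1.360 = 0.4906, so e^(−t/τ) = 0.6123.
M(t) = 93687 − 45480 × 0.6123 = 65843 t.

65800 t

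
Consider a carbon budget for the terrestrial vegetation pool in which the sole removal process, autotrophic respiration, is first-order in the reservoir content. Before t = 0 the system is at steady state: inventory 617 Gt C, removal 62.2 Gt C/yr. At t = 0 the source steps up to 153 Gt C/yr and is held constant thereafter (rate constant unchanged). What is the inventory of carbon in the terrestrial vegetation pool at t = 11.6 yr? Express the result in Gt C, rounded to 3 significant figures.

1240 Gt C

τ = M₀/F₀ = 617/62.2 = 9.920 yr; rate constant k = 1/τ.
New steady state M_∞ = F₁/k = F₁·τ = 153 × 9.920 = 1517.7 Gt C.
M(t) = M_∞ + (M₀ − M_∞)·e^(−t/τ); t/τ = 11.6/9.920 = 1.169, so e^(−t/τ) = 0.3106.
M(t) = 1517.7 − 900.7 × 0.3106 = 1238.0 Gt C.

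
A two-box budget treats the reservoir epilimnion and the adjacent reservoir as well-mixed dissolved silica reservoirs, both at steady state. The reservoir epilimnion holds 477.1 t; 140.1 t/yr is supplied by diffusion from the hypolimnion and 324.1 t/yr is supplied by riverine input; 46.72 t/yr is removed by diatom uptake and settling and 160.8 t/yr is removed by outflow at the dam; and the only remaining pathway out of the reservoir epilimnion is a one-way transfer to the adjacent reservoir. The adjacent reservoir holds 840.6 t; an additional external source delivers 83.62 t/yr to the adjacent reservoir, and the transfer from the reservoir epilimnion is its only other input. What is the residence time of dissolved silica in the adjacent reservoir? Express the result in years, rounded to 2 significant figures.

Balance the reservoir epilimnion: ΣF_in = 140.1 + 324.1 = 464.20 t/yr.
Transfer to the adjacent reservoir = ΣF_in − (46.72 + 160.8) = 256.68 t/yr.
Total input to the adjacent reservoir = 256.68 + 83.62 = 340.30 t/yr; at steady state this equals its total output.
τ = M / F = 840.6 / 340.30 = 2.470 yr.

2.5 yr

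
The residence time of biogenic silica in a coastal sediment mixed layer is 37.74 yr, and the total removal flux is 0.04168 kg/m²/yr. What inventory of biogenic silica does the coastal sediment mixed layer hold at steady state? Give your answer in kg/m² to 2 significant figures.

τ = M/F ⇒ M = τ × F = 37.74 × 0.04168 = 1.573 kg/m².

1.6 kg/m²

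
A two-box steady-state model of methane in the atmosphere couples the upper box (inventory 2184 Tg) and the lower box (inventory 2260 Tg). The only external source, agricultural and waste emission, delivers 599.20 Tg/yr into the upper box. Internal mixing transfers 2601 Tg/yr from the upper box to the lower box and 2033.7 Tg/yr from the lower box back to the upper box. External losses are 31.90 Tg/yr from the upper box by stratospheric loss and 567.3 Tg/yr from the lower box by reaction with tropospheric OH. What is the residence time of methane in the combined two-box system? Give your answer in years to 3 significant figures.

7.42 yr

For the system as a whole, the A↔B exchange is internal and contributes nothing to the throughput; only the external sinks remove mass.
M_total = 2184 + 2260 = 4444.0 Tg.
ΣF_external_out = 31.90 + 567.3 = 599.20 Tg/yr.
τ = M_total / ΣF_ext = 4444.0 / 599.20 = 7.417 yr.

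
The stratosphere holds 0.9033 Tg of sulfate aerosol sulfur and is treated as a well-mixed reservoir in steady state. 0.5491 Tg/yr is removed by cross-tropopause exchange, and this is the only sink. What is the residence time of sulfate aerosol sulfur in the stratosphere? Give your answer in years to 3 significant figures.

τ = M / F = 0.9033 / 0.5491 = 1.645 yr.

1.65 yr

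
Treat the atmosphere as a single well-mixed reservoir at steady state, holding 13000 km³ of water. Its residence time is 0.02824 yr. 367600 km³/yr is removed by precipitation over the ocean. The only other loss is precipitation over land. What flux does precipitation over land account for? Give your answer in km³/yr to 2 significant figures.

Total removal F = M/τ = 13000 / 0.02824 = 460300 km³/yr.
Precipitation over land = F − (367600) = 460300 − 367600 = 92740 km³/yr.

93000 km³/yr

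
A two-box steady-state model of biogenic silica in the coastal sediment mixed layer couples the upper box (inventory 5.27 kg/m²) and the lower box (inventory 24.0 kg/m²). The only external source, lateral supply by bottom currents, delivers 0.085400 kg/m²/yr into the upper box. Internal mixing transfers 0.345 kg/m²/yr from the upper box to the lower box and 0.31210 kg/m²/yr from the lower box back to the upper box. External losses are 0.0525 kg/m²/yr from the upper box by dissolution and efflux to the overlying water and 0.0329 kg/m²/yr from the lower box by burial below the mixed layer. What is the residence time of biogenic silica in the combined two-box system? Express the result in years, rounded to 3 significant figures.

Residence time in the combined system uses the total inventory and the total *external* removal — internal exchanges between the two boxes cancel.
M_total = 5.27 + 24.0 = 29.270 kg/m².
ΣF_external_out = 0.0525 + 0.0329 = 0.085400 kg/m²/yr.
τ = M_total / ΣF_ext = 29.270 / 0.085400 = 342.7 yr.

343 yr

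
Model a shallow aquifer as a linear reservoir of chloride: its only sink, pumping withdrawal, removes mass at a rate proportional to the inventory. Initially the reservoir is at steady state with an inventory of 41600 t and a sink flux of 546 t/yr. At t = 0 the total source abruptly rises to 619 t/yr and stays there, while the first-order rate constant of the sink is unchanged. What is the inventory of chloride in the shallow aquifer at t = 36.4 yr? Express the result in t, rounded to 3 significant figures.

43700 t

The sink rate constant is k = F₀/M₀ = 546/41600 = 0.01312 yr⁻¹.
Solving dM/dt = F₁ − kM with M(0) = M₀ gives M(t) = F₁/k + (M₀ − F₁/k)·e^(−kt).
F₁/k = 619/0.01312 = 47162 t; kt = 0.01312 × 36.4 = 0.4777, e^(−kt) = 0.6202.
M(36.4) = 47162 + (41600 − 47162) × 0.6202 = 47162 − 3449 = 43713 t.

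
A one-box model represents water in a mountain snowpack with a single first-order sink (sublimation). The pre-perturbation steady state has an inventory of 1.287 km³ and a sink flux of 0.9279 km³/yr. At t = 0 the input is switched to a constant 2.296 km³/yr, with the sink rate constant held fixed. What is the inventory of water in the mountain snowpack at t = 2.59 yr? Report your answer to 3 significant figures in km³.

Residence time τ = M₀/F₀ = 1.387 yr. The eventual steady state is M_∞ = M₀·(F₁/F₀) = 1.287 × 2.296/0.9279 = 3.1846 km³.
The anomaly ΔM(t) = M(t) − M_∞ decays as ΔM₀·e^(−t/τ) with ΔM₀ = 1.287 − 3.1846 = −1.898 km³.
At t = 2.59 yr, e^(−t/τ) = e^(−1.867) = 0.1545, so ΔM = −0.2932 km³ and M = 3.1846 − 0.2932 = 2.8913 km³.

2.89 km³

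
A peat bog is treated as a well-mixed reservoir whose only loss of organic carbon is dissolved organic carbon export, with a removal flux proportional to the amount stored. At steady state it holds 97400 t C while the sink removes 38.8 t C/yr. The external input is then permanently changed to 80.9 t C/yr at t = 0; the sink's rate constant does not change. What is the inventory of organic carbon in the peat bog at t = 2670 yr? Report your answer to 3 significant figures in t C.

167000 t C

Residence time τ = M₀/F₀ = 2510 yr. The eventual steady state is M_∞ = M₀·(F₁/F₀) = 97400 × 80.9/38.8 = 203080 t C.
The anomaly ΔM(t) = M(t) − M_∞ decays as ΔM₀·e^(−t/τ) with ΔM₀ = 97400 − 203080 = −105700 t C.
At t = 2670 yr, e^(−t/τ) = e^(−1.064) = 0.3452, so ΔM = −36480 t C and M = 203080 − 36480 = 166600 t C.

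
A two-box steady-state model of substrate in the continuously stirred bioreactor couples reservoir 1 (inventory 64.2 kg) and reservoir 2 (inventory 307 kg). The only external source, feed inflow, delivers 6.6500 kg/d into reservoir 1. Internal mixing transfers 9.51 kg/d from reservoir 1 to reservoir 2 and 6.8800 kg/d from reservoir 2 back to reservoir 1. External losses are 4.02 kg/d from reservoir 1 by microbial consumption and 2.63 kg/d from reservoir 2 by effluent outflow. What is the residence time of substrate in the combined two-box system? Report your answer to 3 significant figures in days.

For the system as a whole, the A↔B exchange is internal and contributes nothing to the throughput; only the external sinks remove mass.
M_total = 64.2 + 307 = 371.20 kg.
ΣF_external_out = 4.02 + 2.63 = 6.6500 kg/d.
τ = M_total / ΣF_ext = 371.20 / 6.6500 = 55.82 d.

55.8 d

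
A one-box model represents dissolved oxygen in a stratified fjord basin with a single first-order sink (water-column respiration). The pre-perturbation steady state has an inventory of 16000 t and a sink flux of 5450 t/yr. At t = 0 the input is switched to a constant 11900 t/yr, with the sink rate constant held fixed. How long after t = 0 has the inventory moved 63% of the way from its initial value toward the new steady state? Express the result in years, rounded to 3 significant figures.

2.92 yr

τ = M₀/F₀ = 16000/5450 = 2.936 yr.
The remaining gap fraction is e^(−t/τ); 63% covered ⇒ e^(−t/τ) = 0.370.
t = −τ ln(0.370) = 2.936 × 0.9943 = 2.919 yr.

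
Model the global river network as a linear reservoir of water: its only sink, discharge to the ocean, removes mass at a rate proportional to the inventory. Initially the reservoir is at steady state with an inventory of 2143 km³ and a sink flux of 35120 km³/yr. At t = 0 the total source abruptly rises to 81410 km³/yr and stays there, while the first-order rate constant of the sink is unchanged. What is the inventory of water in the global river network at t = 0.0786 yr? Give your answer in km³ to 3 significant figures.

Residence time τ = M₀/F₀ = 0.06102 yr. The eventual steady state is M_∞ = M₀·(F₁/F₀) = 2143 × 81410/35120 = 4967.6 km³.
The anomaly ΔM(t) = M(t) − M_∞ decays as ΔM₀·e^(−t/τ) with ΔM₀ = 2143 − 4967.6 = −2825 km³.
At t = 0.0786 yr, e^(−t/τ) = e^(−1.288) = 0.2758, so ΔM = −779.0 km³ and M = 4967.6 − 779.0 = 4188.6 km³.

4190 km³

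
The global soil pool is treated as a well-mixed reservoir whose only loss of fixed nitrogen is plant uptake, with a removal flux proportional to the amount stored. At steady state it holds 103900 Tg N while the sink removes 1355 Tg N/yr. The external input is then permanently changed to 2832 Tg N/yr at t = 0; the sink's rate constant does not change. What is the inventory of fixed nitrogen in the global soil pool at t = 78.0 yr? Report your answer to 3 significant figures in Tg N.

τ = M₀/F₀ = 103900/1355 = 76.68 yr; rate constant k = 1/τ.
New steady state M_∞ = F₁/k = F₁·τ = 2832 × 76.68 = 217150 Tg N.
M(t) = M_∞ + (M₀ − M_∞)·e^(−t/τ); t/τ = 78.0/76.68 = 1.017, so e^(−t/τ) = 0.3616.
M(t) = 217150 − 113300 × 0.3616 = 176200 Tg N.

176000 Tg N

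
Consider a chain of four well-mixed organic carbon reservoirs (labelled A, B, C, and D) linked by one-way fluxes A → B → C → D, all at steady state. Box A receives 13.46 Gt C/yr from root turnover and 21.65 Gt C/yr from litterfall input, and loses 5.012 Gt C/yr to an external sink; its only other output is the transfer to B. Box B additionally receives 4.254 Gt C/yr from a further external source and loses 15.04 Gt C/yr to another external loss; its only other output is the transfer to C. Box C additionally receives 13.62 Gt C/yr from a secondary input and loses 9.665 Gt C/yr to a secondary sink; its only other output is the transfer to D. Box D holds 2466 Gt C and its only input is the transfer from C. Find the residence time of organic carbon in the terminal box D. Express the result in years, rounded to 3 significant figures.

106 yr

Box A: F(A→B) = (13.46 + 21.65) − 5.012 = 30.098 Gt C/yr.
Box B: F(B→C) = (30.098 + 4.254) − 15.04 = 19.312 Gt C/yr.
Box C: F(C→D) = (19.312 + 13.62) − 9.665 = 23.267 Gt C/yr.
Box D throughput = its input = 23.267 Gt C/yr; τ = 2466 / 23.267 = 106.0 yr.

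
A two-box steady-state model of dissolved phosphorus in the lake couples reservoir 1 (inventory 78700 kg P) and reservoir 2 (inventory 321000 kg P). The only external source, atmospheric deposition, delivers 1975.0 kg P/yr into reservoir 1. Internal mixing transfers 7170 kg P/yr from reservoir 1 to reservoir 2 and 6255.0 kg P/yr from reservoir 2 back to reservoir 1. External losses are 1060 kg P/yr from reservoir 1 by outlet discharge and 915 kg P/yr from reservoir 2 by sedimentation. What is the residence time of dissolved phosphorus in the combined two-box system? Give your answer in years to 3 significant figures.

202 yr

Treat the two boxes together as one reservoir: the mixing fluxes between them are internal recycling, so τ = ΣM / Σ(external losses).
M_total = 78700 + 321000 = 399700 kg P.
ΣF_external_out = 1060 + 915 = 1975.0 kg P/yr.
τ = M_total / ΣF_ext = 399700 / 1975.0 = 202.4 yr.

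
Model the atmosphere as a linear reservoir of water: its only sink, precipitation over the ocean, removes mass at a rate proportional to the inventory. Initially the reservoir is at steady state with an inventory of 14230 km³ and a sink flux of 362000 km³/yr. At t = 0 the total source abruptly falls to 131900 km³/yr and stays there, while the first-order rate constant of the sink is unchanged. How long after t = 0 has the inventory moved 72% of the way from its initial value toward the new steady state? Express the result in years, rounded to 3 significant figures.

τ = M₀/F₀ = 14230/362000 = 0.03931 yr.
The remaining gap fraction is e^(−t/τ); 72% covered ⇒ e^(−t/τ) = 0.280.
t = −τ ln(0.280) = 0.03931 × 1.273 = 0.05004 yr.

0.0500 yr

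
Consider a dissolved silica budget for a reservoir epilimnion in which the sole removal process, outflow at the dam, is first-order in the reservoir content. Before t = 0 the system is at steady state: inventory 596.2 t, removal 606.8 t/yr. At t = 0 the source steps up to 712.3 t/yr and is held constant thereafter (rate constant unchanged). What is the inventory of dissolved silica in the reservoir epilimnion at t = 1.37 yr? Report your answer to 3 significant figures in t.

674 t

The sink rate constant is k = F₀/M₀ = 606.8/596.2 = 1.018 yr⁻¹.
Solving dM/dt = F₁ − kM with M(0) = M₀ gives M(t) = F₁/k + (M₀ − F₁/k)·e^(−kt).
F₁/k = 712.3/1.018 = 699.86 t; kt = 1.018 × 1.37 = 1.394, e^(−kt) = 0.2480.
M(1.37) = 699.86 + (596.2 − 699.86) × 0.2480 = 699.86 − 25.71 = 674.15 t.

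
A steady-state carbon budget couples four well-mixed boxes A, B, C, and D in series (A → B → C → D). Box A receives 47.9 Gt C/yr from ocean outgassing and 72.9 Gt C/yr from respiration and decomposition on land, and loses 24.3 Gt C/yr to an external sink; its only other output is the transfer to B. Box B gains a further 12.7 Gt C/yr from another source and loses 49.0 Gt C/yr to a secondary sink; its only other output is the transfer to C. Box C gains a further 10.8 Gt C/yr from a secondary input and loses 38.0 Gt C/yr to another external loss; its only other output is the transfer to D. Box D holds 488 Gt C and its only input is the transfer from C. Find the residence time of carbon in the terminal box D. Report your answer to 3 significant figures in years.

14.8 yr

Box A: F(A→B) = (47.9 + 72.9) − 24.3 = 96.500 Gt C/yr.
Box B: F(B→C) = (96.500 + 12.7) − 49.0 = 60.200 Gt C/yr.
Box C: F(C→D) = (60.200 + 10.8) − 38.0 = 33.000 Gt C/yr.
Box D throughput = its input = 33.000 Gt C/yr; τ = 488 / 33.000 = 14.79 yr.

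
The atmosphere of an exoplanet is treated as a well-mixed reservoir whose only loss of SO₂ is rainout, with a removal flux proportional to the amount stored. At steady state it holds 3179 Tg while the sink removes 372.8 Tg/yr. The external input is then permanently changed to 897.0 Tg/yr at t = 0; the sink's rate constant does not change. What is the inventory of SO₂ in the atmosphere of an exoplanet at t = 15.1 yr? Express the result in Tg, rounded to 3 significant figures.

Residence time τ = M₀/F₀ = 8.527 yr. The eventual steady state is M_∞ = M₀·(F₁/F₀) = 3179 × 897.0/372.8 = 7649.0 Tg.
The anomaly ΔM(t) = M(t) − M_∞ decays as ΔM₀·e^(−t/τ) with ΔM₀ = 3179 − 7649.0 = −4470 Tg.
At t = 15.1 yr, e^(−t/τ) = e^(−1.771) = 0.1702, so ΔM = −760.8 Tg and M = 7649.0 − 760.8 = 6888.2 Tg.

6890 Tg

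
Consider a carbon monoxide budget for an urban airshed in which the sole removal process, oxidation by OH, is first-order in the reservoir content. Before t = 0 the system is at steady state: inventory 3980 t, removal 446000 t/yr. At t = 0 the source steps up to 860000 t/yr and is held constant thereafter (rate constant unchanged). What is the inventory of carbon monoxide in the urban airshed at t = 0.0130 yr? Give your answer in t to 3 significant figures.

Residence time τ = M₀/F₀ = 0.008924 yr. The eventual steady state is M_∞ = M₀·(F₁/F₀) = 3980 × 860000/446000 = 7674.4 t.
The anomaly ΔM(t) = M(t) − M_∞ decays as ΔM₀·e^(−t/τ) with ΔM₀ = 3980 − 7674.4 = −3694 t.
At t = 0.0130 yr, e^(−t/τ) = e^(−1.457) = 0.2330, so ΔM = −860.7 t and M = 7674.4 − 860.7 = 6813.7 t.

6810 t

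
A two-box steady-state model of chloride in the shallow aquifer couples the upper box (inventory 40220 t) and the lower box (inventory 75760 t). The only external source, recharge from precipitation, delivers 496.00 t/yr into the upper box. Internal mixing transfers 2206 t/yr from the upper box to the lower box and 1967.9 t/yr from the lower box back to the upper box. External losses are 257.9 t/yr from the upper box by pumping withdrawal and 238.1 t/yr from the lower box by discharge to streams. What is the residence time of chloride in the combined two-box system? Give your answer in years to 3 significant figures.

For the system as a whole, the A↔B exchange is internal and contributes nothing to the throughput; only the external sinks remove mass.
M_total = 40220 + 75760 = 115980 t.
ΣF_external_out = 257.9 + 238.1 = 496.00 t/yr.
τ = M_total / ΣF_ext = 115980 / 496.00 = 233.8 yr.

234 yr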